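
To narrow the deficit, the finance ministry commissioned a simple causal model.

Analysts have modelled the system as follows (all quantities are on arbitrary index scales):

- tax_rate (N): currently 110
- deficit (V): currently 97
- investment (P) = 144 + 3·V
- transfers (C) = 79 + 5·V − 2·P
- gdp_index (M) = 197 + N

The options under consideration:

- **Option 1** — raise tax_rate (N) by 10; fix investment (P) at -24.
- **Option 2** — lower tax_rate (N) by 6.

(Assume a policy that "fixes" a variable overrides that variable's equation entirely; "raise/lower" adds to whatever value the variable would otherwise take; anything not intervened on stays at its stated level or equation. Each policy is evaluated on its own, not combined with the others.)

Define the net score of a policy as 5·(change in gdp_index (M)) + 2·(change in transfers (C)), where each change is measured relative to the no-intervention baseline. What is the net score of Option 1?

Baseline:
  N = 110
  V = 97
  P = 144 + 3·97 = 435
  C = 79 + 5·97 − 2·435 = -306
  M = 197 + 110 = 307
Option 1 (N + 10, P := -24):
  N = 110 + 10 = 120
  V = 97
  P = -24
  C = 79 + 5·97 − 2·(-24) = 612
  M = 197 + 120 = 317
ΔM = 317 − 307 = 10; ΔC = 612 − (-306) = 918
Score = 5·10 + 2·918 = 1886

1886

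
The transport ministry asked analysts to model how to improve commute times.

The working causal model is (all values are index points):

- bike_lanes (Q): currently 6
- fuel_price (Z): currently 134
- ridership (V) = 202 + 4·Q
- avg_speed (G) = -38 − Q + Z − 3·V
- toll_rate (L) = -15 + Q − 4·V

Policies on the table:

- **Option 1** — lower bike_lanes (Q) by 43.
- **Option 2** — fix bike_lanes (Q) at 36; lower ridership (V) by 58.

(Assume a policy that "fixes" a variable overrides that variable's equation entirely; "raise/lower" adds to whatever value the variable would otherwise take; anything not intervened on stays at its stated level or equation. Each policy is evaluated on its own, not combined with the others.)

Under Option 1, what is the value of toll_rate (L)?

Option 1 (Q − 43):
  Q = 6 − 43 = -37
  V = 202 + 4·(-37) = 54
  L = -15 + (-37) − 4·54 = -268

-268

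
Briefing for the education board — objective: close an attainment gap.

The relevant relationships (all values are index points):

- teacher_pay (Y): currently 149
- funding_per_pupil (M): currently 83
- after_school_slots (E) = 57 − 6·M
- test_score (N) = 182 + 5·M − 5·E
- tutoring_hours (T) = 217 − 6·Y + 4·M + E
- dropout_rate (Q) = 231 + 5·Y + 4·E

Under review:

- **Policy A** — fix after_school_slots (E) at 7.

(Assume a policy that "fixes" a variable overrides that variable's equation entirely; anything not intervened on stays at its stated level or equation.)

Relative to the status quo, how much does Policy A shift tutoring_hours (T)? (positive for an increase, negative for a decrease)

Baseline:
  Y = 149
  M = 83
  E = 57 − 6·83 = -441
  T = 217 − 6·149 + 4·83 + (-441) = -786
Policy A (E := 7):
  Y = 149
  M = 83
  E = 7
  T = 217 − 6·149 + 4·83 + 7 = -338
Change in T: -338 − (-786) = 448

448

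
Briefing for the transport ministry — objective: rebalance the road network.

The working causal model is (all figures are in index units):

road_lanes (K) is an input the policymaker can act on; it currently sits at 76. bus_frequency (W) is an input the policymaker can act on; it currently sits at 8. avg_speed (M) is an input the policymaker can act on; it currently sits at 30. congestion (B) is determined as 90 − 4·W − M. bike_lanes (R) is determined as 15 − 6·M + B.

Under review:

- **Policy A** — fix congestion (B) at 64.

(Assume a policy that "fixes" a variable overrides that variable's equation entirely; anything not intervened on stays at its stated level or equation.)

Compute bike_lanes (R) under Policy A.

-101

Policy A (B := 64):
  W = 8
  M = 30
  B = 64
  R = 15 − 6·30 + 64 = -101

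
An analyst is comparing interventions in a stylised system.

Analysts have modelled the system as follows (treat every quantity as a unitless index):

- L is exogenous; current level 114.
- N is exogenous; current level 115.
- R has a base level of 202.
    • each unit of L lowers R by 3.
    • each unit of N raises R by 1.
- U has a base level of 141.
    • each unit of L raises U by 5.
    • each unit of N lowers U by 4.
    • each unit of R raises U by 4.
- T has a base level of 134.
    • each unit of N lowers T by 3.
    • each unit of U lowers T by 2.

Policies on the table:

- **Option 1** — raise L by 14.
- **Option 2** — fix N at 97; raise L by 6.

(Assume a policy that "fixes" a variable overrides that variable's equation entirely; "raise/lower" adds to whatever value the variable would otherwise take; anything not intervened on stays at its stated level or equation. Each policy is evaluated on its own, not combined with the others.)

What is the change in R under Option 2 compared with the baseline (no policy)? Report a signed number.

-36

Baseline:
  L = 114
  N = 115
  R = 202 − 3·114 + 115 = -25
Option 2 (N := 97, L + 6):
  L = 114 + 6 = 120
  N = 97
  R = 202 − 3·120 + 97 = -61
Change in R: -61 − (-25) = -36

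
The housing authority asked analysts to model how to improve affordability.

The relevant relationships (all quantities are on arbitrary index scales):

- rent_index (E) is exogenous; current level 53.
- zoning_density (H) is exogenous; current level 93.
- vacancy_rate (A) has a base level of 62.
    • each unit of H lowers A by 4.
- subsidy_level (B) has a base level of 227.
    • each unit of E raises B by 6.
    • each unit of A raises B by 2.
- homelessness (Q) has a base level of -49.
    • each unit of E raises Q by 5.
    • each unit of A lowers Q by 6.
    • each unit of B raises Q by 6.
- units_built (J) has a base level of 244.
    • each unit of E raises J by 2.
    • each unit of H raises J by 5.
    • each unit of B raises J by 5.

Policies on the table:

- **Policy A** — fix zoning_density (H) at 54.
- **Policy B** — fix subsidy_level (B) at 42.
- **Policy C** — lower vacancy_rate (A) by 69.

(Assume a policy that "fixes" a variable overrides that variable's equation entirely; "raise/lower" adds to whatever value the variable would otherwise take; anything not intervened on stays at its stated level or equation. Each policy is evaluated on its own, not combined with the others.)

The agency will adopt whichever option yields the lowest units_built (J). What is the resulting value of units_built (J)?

Policy A (H := 54):
  E = 53
  H = 54
  A = 62 − 4·54 = -154
  B = 227 + 6·53 + 2·(-154) = 237
  J = 244 + 2·53 + 5·54 + 5·237 = 1805
Policy B (B := 42):
  E = 53
  H = 93
  A = 62 − 4·93 = -310
  B = 42
  J = 244 + 2·53 + 5·93 + 5·42 = 1025
Policy C (A − 69):
  E = 53
  H = 93
  A = 62 − 4·93 (−69 from intervention) = -379
  B = 227 + 6·53 + 2·(-379) = -213
  J = 244 + 2·53 + 5·93 + 5·(-213) = -250
Comparing — Policy A: J=1805, Policy B: J=1025, Policy C: J=-250. Lowest is -250 (Policy C).

-250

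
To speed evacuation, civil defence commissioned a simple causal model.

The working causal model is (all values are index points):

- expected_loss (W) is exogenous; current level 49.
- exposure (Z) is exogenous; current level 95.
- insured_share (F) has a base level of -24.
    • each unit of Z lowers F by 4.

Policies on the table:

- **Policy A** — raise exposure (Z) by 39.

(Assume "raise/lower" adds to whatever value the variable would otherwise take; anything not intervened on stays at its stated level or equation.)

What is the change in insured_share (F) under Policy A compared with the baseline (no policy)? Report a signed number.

Baseline:
  Z = 95
  F = -24 − 4·95 = -404
Policy A (Z + 39):
  Z = 95 + 39 = 134
  F = -24 − 4·134 = -560
Change in F: -560 − (-404) = -156

-156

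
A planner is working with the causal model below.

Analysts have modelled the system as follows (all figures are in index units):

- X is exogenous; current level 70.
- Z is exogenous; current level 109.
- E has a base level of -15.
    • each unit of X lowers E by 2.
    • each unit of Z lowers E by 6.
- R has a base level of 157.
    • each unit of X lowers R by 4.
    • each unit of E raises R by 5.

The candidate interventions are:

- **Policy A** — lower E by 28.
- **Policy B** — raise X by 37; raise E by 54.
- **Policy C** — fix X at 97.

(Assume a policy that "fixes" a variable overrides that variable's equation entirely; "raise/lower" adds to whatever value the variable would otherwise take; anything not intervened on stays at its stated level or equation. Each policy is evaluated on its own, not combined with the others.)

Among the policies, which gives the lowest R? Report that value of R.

Policy A (E − 28):
  X = 70
  Z = 109
  E = -15 − 2·70 − 6·109 (−28 from intervention) = -837
  R = 157 − 4·70 + 5·(-837) = -4308
Policy B (X + 37, E + 54):
  X = 70 + 37 = 107
  Z = 109
  E = -15 − 2·107 − 6·109 (+54 from intervention) = -829
  R = 157 − 4·107 + 5·(-829) = -4416
Policy C (X := 97):
  X = 97
  Z = 109
  E = -15 − 2·97 − 6·109 = -863
  R = 157 − 4·97 + 5·(-863) = -4546
Comparing — Policy A: R=-4308, Policy B: R=-4416, Policy C: R=-4546. Lowest is -4546 (Policy C).

-4546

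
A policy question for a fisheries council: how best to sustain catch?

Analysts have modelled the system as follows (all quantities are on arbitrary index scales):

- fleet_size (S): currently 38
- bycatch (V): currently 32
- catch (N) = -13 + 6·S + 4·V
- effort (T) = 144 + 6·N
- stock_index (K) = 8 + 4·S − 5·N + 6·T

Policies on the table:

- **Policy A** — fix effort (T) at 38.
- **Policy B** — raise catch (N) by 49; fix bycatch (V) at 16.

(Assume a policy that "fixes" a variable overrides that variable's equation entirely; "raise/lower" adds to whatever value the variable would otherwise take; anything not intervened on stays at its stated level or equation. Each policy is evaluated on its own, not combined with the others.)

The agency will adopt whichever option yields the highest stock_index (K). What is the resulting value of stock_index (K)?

Policy A (T := 38):
  S = 38
  V = 32
  N = -13 + 6·38 + 4·32 = 343
  T = 38
  K = 8 + 4·38 − 5·343 + 6·38 = -1327
Policy B (N + 49, V := 16):
  S = 38
  V = 16
  N = -13 + 6·38 + 4·16 (+49 from intervention) = 328
  T = 144 + 6·328 = 2112
  K = 8 + 4·38 − 5·328 + 6·2112 = 11192
Comparing — Policy A: K=-1327, Policy B: K=11192. Highest is 11192 (Policy B).

11192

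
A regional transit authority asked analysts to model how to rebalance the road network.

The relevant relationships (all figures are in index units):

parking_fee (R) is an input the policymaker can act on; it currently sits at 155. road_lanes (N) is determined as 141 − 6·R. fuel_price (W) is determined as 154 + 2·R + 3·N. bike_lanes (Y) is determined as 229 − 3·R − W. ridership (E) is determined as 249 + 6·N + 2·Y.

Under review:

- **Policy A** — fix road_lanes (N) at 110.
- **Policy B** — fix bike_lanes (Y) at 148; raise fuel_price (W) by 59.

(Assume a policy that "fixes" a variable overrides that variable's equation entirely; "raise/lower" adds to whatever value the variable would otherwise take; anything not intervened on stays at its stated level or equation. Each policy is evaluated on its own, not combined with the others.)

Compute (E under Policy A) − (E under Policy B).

Policy A (N := 110):
  R = 155
  N = 110
  W = 154 + 2·155 + 3·110 = 794
  Y = 229 − 3·155 − 794 = -1030
  E = 249 + 6·110 + 2·(-1030) = -1151
Policy B (Y := 148, W + 59):
  R = 155
  N = 141 − 6·155 = -789
  W = 154 + 2·155 + 3·(-789) (+59 from intervention) = -1844
  Y = 148
  E = 249 + 6·(-789) + 2·148 = -4189
E: -1151 − (-4189) = 3038

3038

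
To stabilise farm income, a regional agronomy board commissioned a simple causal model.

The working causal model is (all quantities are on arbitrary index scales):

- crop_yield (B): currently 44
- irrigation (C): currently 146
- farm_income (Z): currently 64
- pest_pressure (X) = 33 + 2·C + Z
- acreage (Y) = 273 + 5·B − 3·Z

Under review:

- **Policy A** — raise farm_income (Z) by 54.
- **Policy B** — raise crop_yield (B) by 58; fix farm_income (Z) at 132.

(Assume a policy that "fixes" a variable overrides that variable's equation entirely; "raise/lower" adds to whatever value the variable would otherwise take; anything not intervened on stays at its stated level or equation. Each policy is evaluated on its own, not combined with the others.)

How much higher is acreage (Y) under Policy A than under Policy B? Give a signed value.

Policy A (Z + 54):
  B = 44
  Z = 64 + 54 = 118
  Y = 273 + 5·44 − 3·118 = 139
Policy B (B + 58, Z := 132):
  B = 44 + 58 = 102
  Z = 132
  Y = 273 + 5·102 − 3·132 = 387
Y: 139 − 387 = -248

-248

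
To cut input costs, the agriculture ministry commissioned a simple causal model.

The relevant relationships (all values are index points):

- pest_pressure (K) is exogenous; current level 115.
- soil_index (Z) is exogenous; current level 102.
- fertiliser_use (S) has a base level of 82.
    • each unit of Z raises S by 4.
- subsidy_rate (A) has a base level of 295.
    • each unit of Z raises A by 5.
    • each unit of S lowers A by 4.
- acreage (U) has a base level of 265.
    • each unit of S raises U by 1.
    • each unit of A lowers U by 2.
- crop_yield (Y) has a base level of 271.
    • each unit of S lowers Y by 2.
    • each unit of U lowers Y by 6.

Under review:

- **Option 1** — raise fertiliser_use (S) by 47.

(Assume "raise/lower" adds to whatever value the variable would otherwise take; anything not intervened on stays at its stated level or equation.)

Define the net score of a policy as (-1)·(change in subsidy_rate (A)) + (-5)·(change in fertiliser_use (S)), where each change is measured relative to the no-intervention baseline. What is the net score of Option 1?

-47

Baseline:
  Z = 102
  S = 82 + 4·102 = 490
  A = 295 + 5·102 − 4·490 = -1155
Option 1 (S + 47):
  Z = 102
  S = 82 + 4·102 (+47 from intervention) = 537
  A = 295 + 5·102 − 4·537 = -1343
ΔA = -1343 − (-1155) = -188; ΔS = 537 − 490 = 47
Score = (-1)·(-188) + (-5)·47 = -47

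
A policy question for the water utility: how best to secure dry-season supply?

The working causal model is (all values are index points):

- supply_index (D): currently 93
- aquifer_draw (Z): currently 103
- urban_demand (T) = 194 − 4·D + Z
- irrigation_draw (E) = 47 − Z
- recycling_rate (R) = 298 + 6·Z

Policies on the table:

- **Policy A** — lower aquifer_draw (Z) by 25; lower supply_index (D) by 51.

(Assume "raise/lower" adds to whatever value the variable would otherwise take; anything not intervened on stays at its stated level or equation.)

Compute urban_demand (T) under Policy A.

104

Policy A (Z − 25, D − 51):
  D = 93 − 51 = 42
  Z = 103 − 25 = 78
  T = 194 − 4·42 + 78 = 104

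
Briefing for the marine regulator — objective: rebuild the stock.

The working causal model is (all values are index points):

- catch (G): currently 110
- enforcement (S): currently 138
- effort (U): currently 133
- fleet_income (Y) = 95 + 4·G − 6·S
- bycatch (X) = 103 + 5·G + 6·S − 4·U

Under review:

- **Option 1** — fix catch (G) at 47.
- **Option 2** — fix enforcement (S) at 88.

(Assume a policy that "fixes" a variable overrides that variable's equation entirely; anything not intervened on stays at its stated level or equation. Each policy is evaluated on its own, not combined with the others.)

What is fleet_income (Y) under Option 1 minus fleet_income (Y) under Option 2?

Option 1 (G := 47):
  G = 47
  S = 138
  Y = 95 + 4·47 − 6·138 = -545
Option 2 (S := 88):
  G = 110
  S = 88
  Y = 95 + 4·110 − 6·88 = 7
Y: -545 − 7 = -552

-552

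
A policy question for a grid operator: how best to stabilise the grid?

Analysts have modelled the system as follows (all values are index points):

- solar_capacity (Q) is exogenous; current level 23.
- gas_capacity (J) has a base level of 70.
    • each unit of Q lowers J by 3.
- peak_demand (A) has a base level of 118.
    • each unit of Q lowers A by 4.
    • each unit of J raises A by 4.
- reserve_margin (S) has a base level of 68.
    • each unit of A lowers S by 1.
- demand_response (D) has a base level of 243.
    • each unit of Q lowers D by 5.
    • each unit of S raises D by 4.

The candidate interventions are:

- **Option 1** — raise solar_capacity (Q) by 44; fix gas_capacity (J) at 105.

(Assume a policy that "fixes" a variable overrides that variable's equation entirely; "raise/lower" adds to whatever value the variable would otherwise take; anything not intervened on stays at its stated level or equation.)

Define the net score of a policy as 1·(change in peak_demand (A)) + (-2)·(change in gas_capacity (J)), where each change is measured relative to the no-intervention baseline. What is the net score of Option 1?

32

Baseline:
  Q = 23
  J = 70 − 3·23 = 1
  A = 118 − 4·23 + 4·1 = 30
Option 1 (Q + 44, J := 105):
  Q = 23 + 44 = 67
  J = 105
  A = 118 − 4·67 + 4·105 = 270
ΔA = 270 − 30 = 240; ΔJ = 105 − 1 = 104
Score = 1·240 + (-2)·104 = 32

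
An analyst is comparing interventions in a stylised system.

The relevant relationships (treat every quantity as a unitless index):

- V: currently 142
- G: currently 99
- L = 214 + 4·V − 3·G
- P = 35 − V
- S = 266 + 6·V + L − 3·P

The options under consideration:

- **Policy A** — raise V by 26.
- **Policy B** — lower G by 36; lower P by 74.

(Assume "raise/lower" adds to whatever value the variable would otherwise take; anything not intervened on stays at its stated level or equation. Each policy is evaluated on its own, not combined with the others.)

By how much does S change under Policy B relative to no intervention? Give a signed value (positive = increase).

Baseline:
  V = 142
  G = 99
  L = 214 + 4·142 − 3·99 = 485
  P = 35 − 142 = -107
  S = 266 + 6·142 + 485 − 3·(-107) = 1924
Policy B (G − 36, P − 74):
  V = 142
  G = 99 − 36 = 63
  L = 214 + 4·142 − 3·63 = 593
  P = 35 − 142 (−74 from intervention) = -181
  S = 266 + 6·142 + 593 − 3·(-181) = 2254
Change in S: 2254 − 1924 = 330

330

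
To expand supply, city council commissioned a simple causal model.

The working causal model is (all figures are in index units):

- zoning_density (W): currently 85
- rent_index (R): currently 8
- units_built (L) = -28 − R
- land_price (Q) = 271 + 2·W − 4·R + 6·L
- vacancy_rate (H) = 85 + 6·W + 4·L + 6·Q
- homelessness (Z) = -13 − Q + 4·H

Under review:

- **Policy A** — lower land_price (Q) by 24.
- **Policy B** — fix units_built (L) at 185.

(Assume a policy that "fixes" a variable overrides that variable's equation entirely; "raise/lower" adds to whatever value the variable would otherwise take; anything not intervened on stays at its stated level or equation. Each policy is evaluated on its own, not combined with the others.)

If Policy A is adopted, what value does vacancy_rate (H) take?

1465

Policy A (Q − 24):
  W = 85
  R = 8
  L = -28 − 8 = -36
  Q = 271 + 2·85 − 4·8 + 6·(-36) (−24 from intervention) = 169
  H = 85 + 6·85 + 4·(-36) + 6·169 = 1465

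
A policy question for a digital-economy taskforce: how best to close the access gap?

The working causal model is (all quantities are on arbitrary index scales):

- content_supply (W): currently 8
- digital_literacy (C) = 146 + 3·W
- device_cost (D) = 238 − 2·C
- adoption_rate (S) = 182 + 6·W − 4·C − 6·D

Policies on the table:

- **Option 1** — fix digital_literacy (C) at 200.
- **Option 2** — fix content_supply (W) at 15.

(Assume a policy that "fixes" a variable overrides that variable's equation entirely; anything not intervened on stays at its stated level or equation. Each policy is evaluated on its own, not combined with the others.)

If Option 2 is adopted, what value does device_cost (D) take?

-144

Option 2 (W := 15):
  W = 15
  C = 146 + 3·15 = 191
  D = 238 − 2·191 = -144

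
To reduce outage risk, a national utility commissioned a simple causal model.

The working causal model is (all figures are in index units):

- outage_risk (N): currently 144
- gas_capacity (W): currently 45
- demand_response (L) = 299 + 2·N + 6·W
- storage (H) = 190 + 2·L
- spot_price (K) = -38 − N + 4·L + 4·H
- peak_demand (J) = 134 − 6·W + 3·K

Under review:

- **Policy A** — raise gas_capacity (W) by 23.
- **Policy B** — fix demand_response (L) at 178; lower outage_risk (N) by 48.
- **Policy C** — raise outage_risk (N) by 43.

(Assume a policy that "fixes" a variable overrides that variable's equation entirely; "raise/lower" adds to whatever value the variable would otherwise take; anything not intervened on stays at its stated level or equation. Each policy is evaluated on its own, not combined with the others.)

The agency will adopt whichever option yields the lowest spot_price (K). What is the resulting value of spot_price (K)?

Policy A (W + 23):
  N = 144
  W = 45 + 23 = 68
  L = 299 + 2·144 + 6·68 = 995
  H = 190 + 2·995 = 2180
  K = -38 − 144 + 4·995 + 4·2180 = 12518
Policy B (L := 178, N − 48):
  N = 144 − 48 = 96
  W = 45
  L = 178
  H = 190 + 2·178 = 546
  K = -38 − 96 + 4·178 + 4·546 = 2762
Policy C (N + 43):
  N = 144 + 43 = 187
  W = 45
  L = 299 + 2·187 + 6·45 = 943
  H = 190 + 2·943 = 2076
  K = -38 − 187 + 4·943 + 4·2076 = 11851
Comparing — Policy A: K=12518, Policy B: K=2762, Policy C: K=11851. Lowest is 2762 (Policy B).

2762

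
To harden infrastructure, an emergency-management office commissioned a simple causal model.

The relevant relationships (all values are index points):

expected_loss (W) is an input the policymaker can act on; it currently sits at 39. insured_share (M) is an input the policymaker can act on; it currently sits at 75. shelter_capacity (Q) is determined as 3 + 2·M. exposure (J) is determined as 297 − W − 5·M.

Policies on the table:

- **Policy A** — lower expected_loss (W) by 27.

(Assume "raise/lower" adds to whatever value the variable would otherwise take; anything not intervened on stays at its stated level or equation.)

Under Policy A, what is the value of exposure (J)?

Policy A (W − 27):
  W = 39 − 27 = 12
  M = 75
  J = 297 − 12 − 5·75 = -90

-90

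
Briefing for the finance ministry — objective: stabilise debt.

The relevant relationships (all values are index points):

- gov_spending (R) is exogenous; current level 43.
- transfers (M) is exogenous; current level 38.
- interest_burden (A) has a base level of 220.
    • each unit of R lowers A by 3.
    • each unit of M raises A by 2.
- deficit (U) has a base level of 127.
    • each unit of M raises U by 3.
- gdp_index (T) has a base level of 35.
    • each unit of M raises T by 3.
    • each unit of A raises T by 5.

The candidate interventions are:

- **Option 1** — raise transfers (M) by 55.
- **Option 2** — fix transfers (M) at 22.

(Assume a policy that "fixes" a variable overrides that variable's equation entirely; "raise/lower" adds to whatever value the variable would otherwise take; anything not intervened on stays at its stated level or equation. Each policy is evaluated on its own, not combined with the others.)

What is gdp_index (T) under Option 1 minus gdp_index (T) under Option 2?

923

Option 1 (M + 55):
  R = 43
  M = 38 + 55 = 93
  A = 220 − 3·43 + 2·93 = 277
  T = 35 + 3·93 + 5·277 = 1699
Option 2 (M := 22):
  R = 43
  M = 22
  A = 220 − 3·43 + 2·22 = 135
  T = 35 + 3·22 + 5·135 = 776
T: 1699 − 776 = 923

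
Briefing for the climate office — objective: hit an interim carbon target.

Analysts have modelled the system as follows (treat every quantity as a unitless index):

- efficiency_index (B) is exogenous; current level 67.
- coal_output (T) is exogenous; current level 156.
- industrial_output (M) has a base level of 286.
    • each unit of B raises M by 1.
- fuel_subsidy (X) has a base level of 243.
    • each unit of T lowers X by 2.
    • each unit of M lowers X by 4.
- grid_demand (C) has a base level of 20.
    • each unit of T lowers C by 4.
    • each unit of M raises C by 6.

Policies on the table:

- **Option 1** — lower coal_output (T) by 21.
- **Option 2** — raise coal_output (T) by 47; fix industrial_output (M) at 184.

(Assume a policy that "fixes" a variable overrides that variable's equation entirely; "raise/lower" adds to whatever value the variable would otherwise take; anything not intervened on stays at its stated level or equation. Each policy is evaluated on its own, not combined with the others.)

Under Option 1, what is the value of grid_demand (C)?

1598

Option 1 (T − 21):
  B = 67
  T = 156 − 21 = 135
  M = 286 + 67 = 353
  C = 20 − 4·135 + 6·353 = 1598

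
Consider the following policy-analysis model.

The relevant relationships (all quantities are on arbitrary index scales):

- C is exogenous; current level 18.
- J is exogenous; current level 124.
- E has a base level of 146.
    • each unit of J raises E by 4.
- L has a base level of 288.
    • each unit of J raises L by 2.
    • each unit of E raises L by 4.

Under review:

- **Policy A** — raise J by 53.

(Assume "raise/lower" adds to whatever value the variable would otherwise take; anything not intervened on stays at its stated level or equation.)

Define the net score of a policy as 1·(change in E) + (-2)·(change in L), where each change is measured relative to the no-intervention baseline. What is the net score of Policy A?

-1696

Baseline:
  J = 124
  E = 146 + 4·124 = 642
  L = 288 + 2·124 + 4·642 = 3104
Policy A (J + 53):
  J = 124 + 53 = 177
  E = 146 + 4·177 = 854
  L = 288 + 2·177 + 4·854 = 4058
ΔE = 854 − 642 = 212; ΔL = 4058 − 3104 = 954
Score = 1·212 + (-2)·954 = -1696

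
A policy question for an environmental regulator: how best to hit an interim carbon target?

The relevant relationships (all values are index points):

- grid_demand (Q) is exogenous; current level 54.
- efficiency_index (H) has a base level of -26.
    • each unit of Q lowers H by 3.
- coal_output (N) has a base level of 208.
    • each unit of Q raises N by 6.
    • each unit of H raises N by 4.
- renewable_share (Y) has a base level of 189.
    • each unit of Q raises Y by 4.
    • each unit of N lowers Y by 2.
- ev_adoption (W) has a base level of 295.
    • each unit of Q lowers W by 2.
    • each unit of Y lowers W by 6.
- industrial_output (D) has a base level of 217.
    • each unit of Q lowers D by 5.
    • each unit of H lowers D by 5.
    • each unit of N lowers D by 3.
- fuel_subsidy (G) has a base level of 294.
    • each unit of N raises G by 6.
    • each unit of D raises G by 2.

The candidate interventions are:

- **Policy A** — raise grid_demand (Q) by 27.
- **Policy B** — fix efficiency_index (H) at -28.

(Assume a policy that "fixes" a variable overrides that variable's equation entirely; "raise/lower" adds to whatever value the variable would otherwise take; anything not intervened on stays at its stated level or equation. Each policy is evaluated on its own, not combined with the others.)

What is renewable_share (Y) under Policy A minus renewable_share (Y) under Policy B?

1712

Policy A (Q + 27):
  Q = 54 + 27 = 81
  H = -26 − 3·81 = -269
  N = 208 + 6·81 + 4·(-269) = -382
  Y = 189 + 4·81 − 2·(-382) = 1277
Policy B (H := -28):
  Q = 54
  H = -28
  N = 208 + 6·54 + 4·(-28) = 420
  Y = 189 + 4·54 − 2·420 = -435
Y: 1277 − (-435) = 1712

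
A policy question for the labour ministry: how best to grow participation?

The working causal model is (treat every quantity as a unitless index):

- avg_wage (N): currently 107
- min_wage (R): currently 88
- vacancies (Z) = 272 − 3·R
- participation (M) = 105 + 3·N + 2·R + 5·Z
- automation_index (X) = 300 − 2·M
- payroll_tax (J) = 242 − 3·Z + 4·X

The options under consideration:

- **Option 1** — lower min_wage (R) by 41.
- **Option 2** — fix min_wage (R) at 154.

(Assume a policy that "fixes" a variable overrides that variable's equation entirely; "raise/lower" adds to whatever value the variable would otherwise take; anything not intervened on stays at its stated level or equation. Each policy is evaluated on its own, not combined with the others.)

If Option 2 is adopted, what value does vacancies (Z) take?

-190

Option 2 (R := 154):
  R = 154
  Z = 272 − 3·154 = -190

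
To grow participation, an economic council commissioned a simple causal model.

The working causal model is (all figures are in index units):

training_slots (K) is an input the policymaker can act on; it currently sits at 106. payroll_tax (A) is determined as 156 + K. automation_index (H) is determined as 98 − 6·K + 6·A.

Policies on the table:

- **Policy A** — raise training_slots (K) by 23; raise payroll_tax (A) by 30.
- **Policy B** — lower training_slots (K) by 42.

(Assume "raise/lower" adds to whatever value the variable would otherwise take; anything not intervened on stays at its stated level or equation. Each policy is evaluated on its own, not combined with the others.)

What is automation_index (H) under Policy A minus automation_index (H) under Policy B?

180

Policy A (K + 23, A + 30):
  K = 106 + 23 = 129
  A = 156 + 129 (+30 from intervention) = 315
  H = 98 − 6·129 + 6·315 = 1214
Policy B (K − 42):
  K = 106 − 42 = 64
  A = 156 + 64 = 220
  H = 98 − 6·64 + 6·220 = 1034
H: 1214 − 1034 = 180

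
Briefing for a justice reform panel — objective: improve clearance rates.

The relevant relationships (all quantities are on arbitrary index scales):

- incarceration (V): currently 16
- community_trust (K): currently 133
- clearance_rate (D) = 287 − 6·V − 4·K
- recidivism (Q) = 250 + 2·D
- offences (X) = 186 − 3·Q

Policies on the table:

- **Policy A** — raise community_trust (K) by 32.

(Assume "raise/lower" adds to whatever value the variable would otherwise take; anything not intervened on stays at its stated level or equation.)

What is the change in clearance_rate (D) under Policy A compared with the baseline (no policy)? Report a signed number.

Baseline:
  V = 16
  K = 133
  D = 287 − 6·16 − 4·133 = -341
Policy A (K + 32):
  V = 16
  K = 133 + 32 = 165
  D = 287 − 6·16 − 4·165 = -469
Change in D: -469 − (-341) = -128

-128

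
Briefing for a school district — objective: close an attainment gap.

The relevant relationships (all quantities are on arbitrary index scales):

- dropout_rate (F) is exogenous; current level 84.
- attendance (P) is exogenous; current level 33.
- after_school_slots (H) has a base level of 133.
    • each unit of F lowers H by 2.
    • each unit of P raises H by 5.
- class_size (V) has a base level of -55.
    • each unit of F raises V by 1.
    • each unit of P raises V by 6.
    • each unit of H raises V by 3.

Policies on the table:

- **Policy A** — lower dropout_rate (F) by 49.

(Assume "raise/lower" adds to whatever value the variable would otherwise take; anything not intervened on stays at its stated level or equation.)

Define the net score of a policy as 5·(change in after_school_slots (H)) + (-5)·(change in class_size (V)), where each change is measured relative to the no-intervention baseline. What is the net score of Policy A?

Baseline:
  F = 84
  P = 33
  H = 133 − 2·84 + 5·33 = 130
  V = -55 + 84 + 6·33 + 3·130 = 617
Policy A (F − 49):
  F = 84 − 49 = 35
  P = 33
  H = 133 − 2·35 + 5·33 = 228
  V = -55 + 35 + 6·33 + 3·228 = 862
ΔH = 228 − 130 = 98; ΔV = 862 − 617 = 245
Score = 5·98 + (-5)·245 = -735

-735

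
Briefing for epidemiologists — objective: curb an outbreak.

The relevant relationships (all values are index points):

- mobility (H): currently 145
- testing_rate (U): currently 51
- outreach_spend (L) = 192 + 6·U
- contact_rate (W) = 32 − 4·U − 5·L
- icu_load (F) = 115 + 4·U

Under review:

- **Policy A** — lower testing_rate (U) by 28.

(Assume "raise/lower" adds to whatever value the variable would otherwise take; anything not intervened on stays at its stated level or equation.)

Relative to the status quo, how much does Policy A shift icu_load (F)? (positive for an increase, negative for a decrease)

Baseline:
  U = 51
  F = 115 + 4·51 = 319
Policy A (U − 28):
  U = 51 − 28 = 23
  F = 115 + 4·23 = 207
Change in F: 207 − 319 = -112

-112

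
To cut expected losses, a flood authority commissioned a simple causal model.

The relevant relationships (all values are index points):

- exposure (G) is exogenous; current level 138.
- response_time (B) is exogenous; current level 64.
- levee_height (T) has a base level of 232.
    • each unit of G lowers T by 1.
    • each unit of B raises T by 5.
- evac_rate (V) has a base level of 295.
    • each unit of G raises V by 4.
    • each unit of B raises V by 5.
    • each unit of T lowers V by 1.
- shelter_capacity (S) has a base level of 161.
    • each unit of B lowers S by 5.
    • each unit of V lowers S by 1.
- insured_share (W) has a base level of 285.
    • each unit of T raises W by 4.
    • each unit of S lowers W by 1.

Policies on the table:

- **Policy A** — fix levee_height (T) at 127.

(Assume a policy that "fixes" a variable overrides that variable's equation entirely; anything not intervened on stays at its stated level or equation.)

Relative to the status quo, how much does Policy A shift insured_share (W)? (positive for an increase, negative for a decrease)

Baseline:
  G = 138
  B = 64
  T = 232 − 138 + 5·64 = 414
  V = 295 + 4·138 + 5·64 − 414 = 753
  S = 161 − 5·64 − 753 = -912
  W = 285 + 4·414 − (-912) = 2853
Policy A (T := 127):
  G = 138
  B = 64
  T = 127
  V = 295 + 4·138 + 5·64 − 127 = 1040
  S = 161 − 5·64 − 1040 = -1199
  W = 285 + 4·127 − (-1199) = 1992
Change in W: 1992 − 2853 = -861

-861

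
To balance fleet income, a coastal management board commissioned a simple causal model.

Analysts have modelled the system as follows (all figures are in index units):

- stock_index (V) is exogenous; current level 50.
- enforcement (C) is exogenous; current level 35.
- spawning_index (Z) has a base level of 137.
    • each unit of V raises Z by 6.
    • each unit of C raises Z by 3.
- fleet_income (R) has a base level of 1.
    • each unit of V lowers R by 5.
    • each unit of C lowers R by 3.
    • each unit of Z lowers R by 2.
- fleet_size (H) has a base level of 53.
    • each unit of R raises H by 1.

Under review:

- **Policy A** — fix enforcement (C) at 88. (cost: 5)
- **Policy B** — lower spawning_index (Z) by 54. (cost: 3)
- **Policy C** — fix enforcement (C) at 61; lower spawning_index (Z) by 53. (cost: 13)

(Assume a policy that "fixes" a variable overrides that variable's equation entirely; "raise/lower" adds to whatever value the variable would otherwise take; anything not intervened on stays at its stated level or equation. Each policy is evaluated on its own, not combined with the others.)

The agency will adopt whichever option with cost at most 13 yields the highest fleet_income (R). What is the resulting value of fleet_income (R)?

-1330

Policy A (C := 88):
  V = 50
  C = 88
  Z = 137 + 6·50 + 3·88 = 701
  R = 1 − 5·50 − 3·88 − 2·701 = -1915
Policy B (Z − 54):
  V = 50
  C = 35
  Z = 137 + 6·50 + 3·35 (−54 from intervention) = 488
  R = 1 − 5·50 − 3·35 − 2·488 = -1330
Policy C (C := 61, Z − 53):
  V = 50
  C = 61
  Z = 137 + 6·50 + 3·61 (−53 from intervention) = 567
  R = 1 − 5·50 − 3·61 − 2·567 = -1566
Comparing — Policy A: R=-1915, Policy B: R=-1330, Policy C: R=-1566. Highest is -1330 (Policy B).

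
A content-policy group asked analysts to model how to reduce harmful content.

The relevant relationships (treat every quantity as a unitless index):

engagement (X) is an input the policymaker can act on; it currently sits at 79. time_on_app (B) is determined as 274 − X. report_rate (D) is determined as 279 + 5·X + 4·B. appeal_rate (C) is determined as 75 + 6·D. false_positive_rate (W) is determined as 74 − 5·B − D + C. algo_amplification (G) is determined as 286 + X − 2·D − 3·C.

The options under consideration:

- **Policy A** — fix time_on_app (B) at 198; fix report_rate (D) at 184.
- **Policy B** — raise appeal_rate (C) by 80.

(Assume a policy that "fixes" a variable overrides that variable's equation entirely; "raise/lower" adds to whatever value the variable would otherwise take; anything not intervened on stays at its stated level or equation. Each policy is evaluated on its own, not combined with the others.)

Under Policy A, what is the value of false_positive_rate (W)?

79

Policy A (B := 198, D := 184):
  X = 79
  B = 198
  D = 184
  C = 75 + 6·184 = 1179
  W = 74 − 5·198 − 184 + 1179 = 79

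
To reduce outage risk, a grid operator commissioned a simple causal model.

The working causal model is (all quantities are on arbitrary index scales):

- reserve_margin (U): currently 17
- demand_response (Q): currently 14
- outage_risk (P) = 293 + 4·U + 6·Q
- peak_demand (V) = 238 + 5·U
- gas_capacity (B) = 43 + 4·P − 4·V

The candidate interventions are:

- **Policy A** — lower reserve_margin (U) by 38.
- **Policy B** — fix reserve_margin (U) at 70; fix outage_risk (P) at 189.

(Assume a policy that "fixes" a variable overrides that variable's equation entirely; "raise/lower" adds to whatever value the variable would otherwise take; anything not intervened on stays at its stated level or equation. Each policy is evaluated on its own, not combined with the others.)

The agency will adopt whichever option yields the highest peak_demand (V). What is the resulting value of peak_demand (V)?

Policy A (U − 38):
  U = 17 − 38 = -21
  V = 238 + 5·(-21) = 133
Policy B (U := 70, P := 189):
  U = 70
  V = 238 + 5·70 = 588
Comparing — Policy A: V=133, Policy B: V=588. Highest is 588 (Policy B).

588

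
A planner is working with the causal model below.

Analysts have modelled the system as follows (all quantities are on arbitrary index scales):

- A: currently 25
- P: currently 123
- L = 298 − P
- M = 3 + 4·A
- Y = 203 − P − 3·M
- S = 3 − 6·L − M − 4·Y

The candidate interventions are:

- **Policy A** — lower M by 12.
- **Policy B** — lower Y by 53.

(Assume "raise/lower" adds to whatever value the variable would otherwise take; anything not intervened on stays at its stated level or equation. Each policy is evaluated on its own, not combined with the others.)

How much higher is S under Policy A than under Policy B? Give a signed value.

-344

Policy A (M − 12):
  A = 25
  P = 123
  L = 298 − 123 = 175
  M = 3 + 4·25 (−12 from intervention) = 91
  Y = 203 − 123 − 3·91 = -193
  S = 3 − 6·175 − 91 − 4·(-193) = -366
Policy B (Y − 53):
  A = 25
  P = 123
  L = 298 − 123 = 175
  M = 3 + 4·25 = 103
  Y = 203 − 123 − 3·103 (−53 from intervention) = -282
  S = 3 − 6·175 − 103 − 4·(-282) = -22
S: -366 − (-22) = -344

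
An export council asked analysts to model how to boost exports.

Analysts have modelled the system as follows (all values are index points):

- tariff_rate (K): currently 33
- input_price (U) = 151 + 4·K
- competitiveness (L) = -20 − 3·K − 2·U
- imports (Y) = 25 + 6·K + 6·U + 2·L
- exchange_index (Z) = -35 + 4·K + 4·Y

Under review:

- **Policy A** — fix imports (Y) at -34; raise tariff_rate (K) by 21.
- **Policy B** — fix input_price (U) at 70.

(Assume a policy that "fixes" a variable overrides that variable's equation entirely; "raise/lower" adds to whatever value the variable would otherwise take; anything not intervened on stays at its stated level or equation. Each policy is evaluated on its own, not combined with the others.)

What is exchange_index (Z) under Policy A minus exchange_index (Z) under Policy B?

-552

Policy A (Y := -34, K + 21):
  K = 33 + 21 = 54
  U = 151 + 4·54 = 367
  L = -20 − 3·54 − 2·367 = -916
  Y = -34
  Z = -35 + 4·54 + 4·(-34) = 45
Policy B (U := 70):
  K = 33
  U = 70
  L = -20 − 3·33 − 2·70 = -259
  Y = 25 + 6·33 + 6·70 + 2·(-259) = 125
  Z = -35 + 4·33 + 4·125 = 597
Z: 45 − 597 = -552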